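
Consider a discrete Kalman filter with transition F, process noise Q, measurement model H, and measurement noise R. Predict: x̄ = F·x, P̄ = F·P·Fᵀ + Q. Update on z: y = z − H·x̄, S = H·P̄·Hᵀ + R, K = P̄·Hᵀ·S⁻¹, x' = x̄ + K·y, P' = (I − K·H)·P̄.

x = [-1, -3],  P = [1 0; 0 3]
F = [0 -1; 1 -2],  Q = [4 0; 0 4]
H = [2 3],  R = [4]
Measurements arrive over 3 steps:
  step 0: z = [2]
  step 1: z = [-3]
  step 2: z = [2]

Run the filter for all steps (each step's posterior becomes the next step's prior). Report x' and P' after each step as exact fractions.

step 0: x' = [163/257, 88/257], P' = [775/257 -474/257; -474/257 400/257]
step 1: x' = [-38320/69719, -1401/2249], P' = [213864/69719 -4312/2249; -4312/2249 3668/2249]
step 2: x' = [604237/1220163, 836743/2440326], P' = [3741112/1220163 -2338372/1220163; -2338372/1220163 1989661/1220163]

step 0: x̄ = F·x = [3, 5]
step 0: P̄ = F·P·Fᵀ + Q = [7 6; 6 17]
step 0: y = z − H·x̄ = [-19]
step 0: S = H·P̄·Hᵀ + R = [257]
step 0: K = P̄·Hᵀ·S⁻¹ = [32/257; 63/257]
step 0: x' = x̄ + K·y = [163/257, 88/257]
step 0: P' = (I − K·H)·P̄ = [775/257 -474/257; -474/257 400/257]
step 1: x̄ = F·x = [-88/257, -13/257]
step 1: P̄ = F·P·Fᵀ + Q = [1428/257 1274/257; 1274/257 5299/257]
step 1: y = z − H·x̄ = [-556/257]
step 1: S = H·P̄·Hᵀ + R = [69719/257]
step 1: K = P̄·Hᵀ·S⁻¹ = [6678/69719; 595/2249]
step 1: x' = x̄ + K·y = [-38320/69719, -1401/2249]
step 1: P' = (I − K·H)·P̄ = [213864/69719 -4312/2249; -4312/2249 3668/2249]
step 2: x̄ = F·x = [1401/2249, 3734/5363]
step 2: P̄ = F·P·Fᵀ + Q = [12664/2249 896/173; 896/173 114020/5363]
step 2: y = z − H·x̄ = [-93050/69719]
step 2: S = H·P̄·Hᵀ + R = [19522608/69719]
step 2: K = P̄·Hᵀ·S⁻¹ = [116777/1220163; 1292239/4880652]
step 2: x' = x̄ + K·y = [604237/1220163, 836743/2440326]
step 2: P' = (I − K·H)·P̄ = [3741112/1220163 -2338372/1220163; -2338372/1220163 1989661/1220163]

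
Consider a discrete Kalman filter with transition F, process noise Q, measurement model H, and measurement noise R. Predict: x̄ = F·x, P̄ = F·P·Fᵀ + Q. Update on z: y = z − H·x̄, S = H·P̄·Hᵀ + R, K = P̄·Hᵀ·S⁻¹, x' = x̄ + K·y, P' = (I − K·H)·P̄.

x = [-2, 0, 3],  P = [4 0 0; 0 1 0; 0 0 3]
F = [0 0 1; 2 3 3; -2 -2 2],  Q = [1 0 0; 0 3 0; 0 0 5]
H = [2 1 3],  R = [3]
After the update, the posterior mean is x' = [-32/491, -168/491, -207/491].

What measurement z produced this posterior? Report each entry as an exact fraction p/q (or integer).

z = [-2]

x̄ = F·x = [3, 5, 10]
P̄ = F·P·Fᵀ + Q = [4 9 6; 9 55 -4; 6 -4 37]
S = H·P̄·Hᵀ + R = [491]
K = P̄·Hᵀ·S⁻¹ = [35/491; 61/491; 119/491]
x' − x̄ = [-1505/491, -2623/491, -5117/491] = K·y
y = (KᵀK)⁻¹·Kᵀ·(x' − x̄) = [-43]
z = y + H·x̄ = [-43] + [41] = [-2]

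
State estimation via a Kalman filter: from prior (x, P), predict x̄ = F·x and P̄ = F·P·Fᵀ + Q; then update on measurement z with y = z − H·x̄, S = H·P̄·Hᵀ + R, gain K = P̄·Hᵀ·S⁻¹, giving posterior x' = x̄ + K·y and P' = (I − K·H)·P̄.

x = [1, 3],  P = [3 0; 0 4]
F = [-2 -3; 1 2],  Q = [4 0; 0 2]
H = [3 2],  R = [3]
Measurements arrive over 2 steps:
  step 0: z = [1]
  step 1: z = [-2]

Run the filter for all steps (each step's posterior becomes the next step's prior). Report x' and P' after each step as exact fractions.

step 0: x̄ = F·x = [-11, 7]
step 0: P̄ = F·P·Fᵀ + Q = [52 -30; -30 21]
step 0: y = z − H·x̄ = [20]
step 0: S = H·P̄·Hᵀ + R = [195]
step 0: K = P̄·Hᵀ·S⁻¹ = [32/65; -16/65]
step 0: x' = x̄ + K·y = [-15/13, 27/13]
step 0: P' = (I − K·H)·P̄ = [308/65 -414/65; -414/65 597/65]
step 1: x̄ = F·x = [-51/13, 3]
step 1: P̄ = F·P·Fᵀ + Q = [1897/65 -20; -20 18]
step 1: y = z − H·x̄ = [49/13]
step 1: S = H·P̄·Hᵀ + R = [6348/65]
step 1: K = P̄·Hᵀ·S⁻¹ = [3091/6348; -130/529]
step 1: x' = x̄ + K·y = [-13253/6348, 1097/529]
step 1: P' = (I − K·H)·P̄ = [38275/6348 -4398/529; -4398/529 6402/529]

step 0: x' = [-15/13, 27/13], P' = [308/65 -414/65; -414/65 597/65]
step 1: x' = [-13253/6348, 1097/529], P' = [38275/6348 -4398/529; -4398/529 6402/529]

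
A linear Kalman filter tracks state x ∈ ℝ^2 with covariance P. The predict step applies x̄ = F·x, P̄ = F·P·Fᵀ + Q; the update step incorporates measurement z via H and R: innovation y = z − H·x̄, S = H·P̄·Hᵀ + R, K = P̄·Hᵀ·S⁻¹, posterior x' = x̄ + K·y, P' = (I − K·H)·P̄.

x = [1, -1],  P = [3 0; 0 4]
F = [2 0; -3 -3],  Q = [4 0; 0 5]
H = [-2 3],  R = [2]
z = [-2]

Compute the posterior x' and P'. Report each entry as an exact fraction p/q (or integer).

x' = [808/447, 80/149]
P' = [3454/447 758/149; 758/149 532/149]

x̄ = F·x = [2, 0]
P̄ = F·P·Fᵀ + Q = [16 -18; -18 68]
y = z − H·x̄ = [2]
S = H·P̄·Hᵀ + R = [894]
K = P̄·Hᵀ·S⁻¹ = [-43/447; 40/149]
x' = x̄ + K·y = [808/447, 80/149]
P' = (I − K·H)·P̄ = [3454/447 758/149; 758/149 532/149]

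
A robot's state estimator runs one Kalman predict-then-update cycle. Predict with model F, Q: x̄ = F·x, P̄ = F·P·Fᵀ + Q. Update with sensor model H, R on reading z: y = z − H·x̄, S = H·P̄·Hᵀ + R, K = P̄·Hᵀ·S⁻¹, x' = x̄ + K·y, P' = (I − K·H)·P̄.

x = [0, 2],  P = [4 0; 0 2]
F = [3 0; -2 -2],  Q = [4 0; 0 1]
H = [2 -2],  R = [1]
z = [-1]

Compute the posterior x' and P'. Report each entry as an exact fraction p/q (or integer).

x' = [-384/151, -310/151]
P' = [1736/453 1672/453; 1672/453 1721/453]

x̄ = F·x = [0, -4]
P̄ = F·P·Fᵀ + Q = [40 -24; -24 25]
y = z − H·x̄ = [-9]
S = H·P̄·Hᵀ + R = [453]
K = P̄·Hᵀ·S⁻¹ = [128/453; -98/453]
x' = x̄ + K·y = [-384/151, -310/151]
P' = (I − K·H)·P̄ = [1736/453 1672/453; 1672/453 1721/453]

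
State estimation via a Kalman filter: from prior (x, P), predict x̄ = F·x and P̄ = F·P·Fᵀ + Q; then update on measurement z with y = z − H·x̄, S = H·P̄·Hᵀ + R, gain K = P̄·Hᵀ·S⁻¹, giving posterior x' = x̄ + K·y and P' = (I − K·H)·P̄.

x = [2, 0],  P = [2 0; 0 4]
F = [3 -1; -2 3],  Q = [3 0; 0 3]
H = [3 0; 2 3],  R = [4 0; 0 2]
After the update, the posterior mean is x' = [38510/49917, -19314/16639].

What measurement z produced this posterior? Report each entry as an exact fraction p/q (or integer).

z = [2, -2]

x̄ = F·x = [6, -4]
P̄ = F·P·Fᵀ + Q = [25 -24; -24 47]
S = H·P̄·Hᵀ + R = [229 -66; -66 237]
K = P̄·Hᵀ·S⁻¹ = [5441/16639 -88/49917; -3642/16639 5515/16639]
x' − x̄ = [-260992/49917, 47242/16639] = K·y
y = (KᵀK)⁻¹·Kᵀ·(x' − x̄) = [-16, -2]
z = y + H·x̄ = [-16, -2] + [18, 0] = [2, -2]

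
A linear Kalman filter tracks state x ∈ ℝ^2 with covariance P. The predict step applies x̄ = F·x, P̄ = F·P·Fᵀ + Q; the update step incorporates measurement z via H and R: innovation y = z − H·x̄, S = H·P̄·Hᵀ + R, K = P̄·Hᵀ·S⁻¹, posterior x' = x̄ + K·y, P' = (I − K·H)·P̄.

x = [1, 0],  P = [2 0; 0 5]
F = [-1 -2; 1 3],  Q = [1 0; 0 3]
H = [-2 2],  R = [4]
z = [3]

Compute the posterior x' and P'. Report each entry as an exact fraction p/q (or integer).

x̄ = F·x = [-1, 1]
P̄ = F·P·Fᵀ + Q = [23 -32; -32 50]
y = z − H·x̄ = [-1]
S = H·P̄·Hᵀ + R = [552]
K = P̄·Hᵀ·S⁻¹ = [-55/276; 41/138]
x' = x̄ + K·y = [-221/276, 97/138]
P' = (I − K·H)·P̄ = [149/138 47/69; 47/69 88/69]

x' = [-221/276, 97/138]
P' = [149/138 47/69; 47/69 88/69]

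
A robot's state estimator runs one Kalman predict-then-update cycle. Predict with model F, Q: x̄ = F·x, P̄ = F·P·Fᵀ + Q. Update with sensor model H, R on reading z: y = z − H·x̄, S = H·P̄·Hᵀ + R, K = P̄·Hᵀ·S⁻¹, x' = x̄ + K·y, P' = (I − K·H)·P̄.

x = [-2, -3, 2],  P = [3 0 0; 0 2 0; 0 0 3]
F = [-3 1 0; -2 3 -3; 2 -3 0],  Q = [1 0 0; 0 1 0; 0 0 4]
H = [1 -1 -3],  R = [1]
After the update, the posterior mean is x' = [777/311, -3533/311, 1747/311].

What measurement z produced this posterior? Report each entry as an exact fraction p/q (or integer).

z = [-3]

x̄ = F·x = [3, -11, 5]
P̄ = F·P·Fᵀ + Q = [30 24 -24; 24 58 -30; -24 -30 34]
S = H·P̄·Hᵀ + R = [311]
K = P̄·Hᵀ·S⁻¹ = [78/311; 56/311; -96/311]
x' − x̄ = [-156/311, -112/311, 192/311] = K·y
y = (KᵀK)⁻¹·Kᵀ·(x' − x̄) = [-2]
z = y + H·x̄ = [-2] + [-1] = [-3]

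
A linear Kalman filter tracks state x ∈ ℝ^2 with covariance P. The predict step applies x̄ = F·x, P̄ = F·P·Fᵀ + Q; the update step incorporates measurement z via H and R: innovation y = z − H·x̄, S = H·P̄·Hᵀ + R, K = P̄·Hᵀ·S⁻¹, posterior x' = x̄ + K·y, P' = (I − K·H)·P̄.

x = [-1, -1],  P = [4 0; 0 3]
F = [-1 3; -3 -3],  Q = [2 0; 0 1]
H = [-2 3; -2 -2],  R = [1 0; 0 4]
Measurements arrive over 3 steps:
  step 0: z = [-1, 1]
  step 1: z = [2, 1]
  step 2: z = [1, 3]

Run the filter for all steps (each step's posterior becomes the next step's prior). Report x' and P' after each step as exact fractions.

step 0: x' = [-8315/96262, -36921/96262], P' = [18903/48131 9420/48131; 9420/48131 9499/48131]
step 1: x' = [-26600447/38010421, 16061505/76020842], P' = [12806336/38010421 6245798/38010421; 6245798/38010421 6804409/38010421]
step 2: x' = [-17964001683/26292487511, -8242968201/52584975022], P' = [8840290961/26292487511 4303553984/26292487511; 4303553984/26292487511 4690780935/26292487511]

step 0: x̄ = F·x = [-2, 6]
step 0: P̄ = F·P·Fᵀ + Q = [33 -15; -15 64]
step 0: y = z − H·x̄ = [-23, 9]
step 0: S = H·P̄·Hᵀ + R = [889 -222; -222 272]
step 0: K = P̄·Hᵀ·S⁻¹ = [-9546/48131 -28323/96262; 9657/48131 -18919/96262]
step 0: x' = x̄ + K·y = [-8315/96262, -36921/96262]
step 0: P' = (I − K·H)·P̄ = [18903/48131 9420/48131; 9420/48131 9499/48131]
step 1: x̄ = F·x = [-51224/48131, 67854/48131]
step 1: P̄ = F·P·Fᵀ + Q = [144136/48131 -85302/48131; -85302/48131 473309/48131]
step 1: y = z − H·x̄ = [-209748/48131, 81391/48131]
step 1: S = H·P̄·Hᵀ + R = [5908080/48131 -2092706/48131; -2092706/48131 1979888/48131]
step 1: K = P̄·Hᵀ·S⁻¹ = [-6875278/38010421 -9526067/38010421; 7921631/38010421 -13050207/76020842]
step 1: x' = x̄ + K·y = [-26600447/38010421, 16061505/76020842]
step 1: P' = (I − K·H)·P̄ = [12806336/38010421 6245798/38010421; 6245798/38010421 6804409/38010421]
step 2: x̄ = F·x = [101385409/76020842, 111418167/76020842]
step 2: P̄ = F·P·Fᵀ + Q = [112592071/38010421 -60295461/38010421; -60295461/38010421 326931490/38010421]
step 2: y = z − H·x̄ = [-55462841/76020842, 326834839/38010421]
step 2: S = H·P̄·Hᵀ + R = [4154307647/38010421 -1390629734/38010421; -1390629734/38010421 1427772240/38010421]
step 2: K = P̄·Hᵀ·S⁻¹ = [-4769919970/26292487511 -13143844945/52584975022; 5465234837/26292487511 -8994334919/52584975022]
step 2: x' = x̄ + K·y = [-17964001683/26292487511, -8242968201/52584975022]
step 2: P' = (I − K·H)·P̄ = [8840290961/26292487511 4303553984/26292487511; 4303553984/26292487511 4690780935/26292487511]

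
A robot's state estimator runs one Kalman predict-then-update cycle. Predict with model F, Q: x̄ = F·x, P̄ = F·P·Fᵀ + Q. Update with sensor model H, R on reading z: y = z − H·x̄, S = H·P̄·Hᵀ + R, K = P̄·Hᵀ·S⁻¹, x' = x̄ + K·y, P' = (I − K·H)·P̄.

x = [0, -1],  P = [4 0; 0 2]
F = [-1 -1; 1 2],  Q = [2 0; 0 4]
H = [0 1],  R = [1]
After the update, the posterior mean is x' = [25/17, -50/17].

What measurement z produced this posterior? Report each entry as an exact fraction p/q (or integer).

x̄ = F·x = [1, -2]
P̄ = F·P·Fᵀ + Q = [8 -8; -8 16]
S = H·P̄·Hᵀ + R = [17]
K = P̄·Hᵀ·S⁻¹ = [-8/17; 16/17]
x' − x̄ = [8/17, -16/17] = K·y
y = (KᵀK)⁻¹·Kᵀ·(x' − x̄) = [-1]
z = y + H·x̄ = [-1] + [-2] = [-3]

z = [-3]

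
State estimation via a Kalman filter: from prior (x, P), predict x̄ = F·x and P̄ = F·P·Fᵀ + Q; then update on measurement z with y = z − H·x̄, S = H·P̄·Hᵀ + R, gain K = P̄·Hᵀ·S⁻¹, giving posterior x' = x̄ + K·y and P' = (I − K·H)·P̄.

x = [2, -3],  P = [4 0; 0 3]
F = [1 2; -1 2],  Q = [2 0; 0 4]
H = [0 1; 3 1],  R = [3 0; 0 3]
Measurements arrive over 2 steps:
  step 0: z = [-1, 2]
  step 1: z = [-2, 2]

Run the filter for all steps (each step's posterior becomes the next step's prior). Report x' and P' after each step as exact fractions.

step 0: x̄ = F·x = [-4, -8]
step 0: P̄ = F·P·Fᵀ + Q = [18 8; 8 20]
step 0: y = z − H·x̄ = [7, 22]
step 0: S = H·P̄·Hᵀ + R = [23 44; 44 233]
step 0: K = P̄·Hᵀ·S⁻¹ = [-288/1141 358/1141; 908/1141 44/1141]
step 0: x' = x̄ + K·y = [1296/1141, -1804/1141]
step 0: P' = (I − K·H)·P̄ = [646/1141 -864/1141; -864/1141 2724/1141]
step 1: x̄ = F·x = [-2312/1141, -4904/1141]
step 1: P̄ = F·P·Fᵀ + Q = [10368/1141 10250/1141; 10250/1141 19562/1141]
step 1: y = z − H·x̄ = [2622/1141, 14122/1141]
step 1: S = H·P̄·Hᵀ + R = [22985/1141 50312/1141; 50312/1141 177797/1141]
step 1: K = P̄·Hᵀ·S⁻¹ = [-75426/454387 127030/454387; 276590/454387 50312/454387]
step 1: x' = x̄ + K·y = [478184/454387, -694644/454387]
step 1: P' = (I − K·H)·P̄ = [202456/454387 -226278/454387; -226278/454387 829770/454387]

step 0: x' = [1296/1141, -1804/1141], P' = [646/1141 -864/1141; -864/1141 2724/1141]
step 1: x' = [478184/454387, -694644/454387], P' = [202456/454387 -226278/454387; -226278/454387 829770/454387]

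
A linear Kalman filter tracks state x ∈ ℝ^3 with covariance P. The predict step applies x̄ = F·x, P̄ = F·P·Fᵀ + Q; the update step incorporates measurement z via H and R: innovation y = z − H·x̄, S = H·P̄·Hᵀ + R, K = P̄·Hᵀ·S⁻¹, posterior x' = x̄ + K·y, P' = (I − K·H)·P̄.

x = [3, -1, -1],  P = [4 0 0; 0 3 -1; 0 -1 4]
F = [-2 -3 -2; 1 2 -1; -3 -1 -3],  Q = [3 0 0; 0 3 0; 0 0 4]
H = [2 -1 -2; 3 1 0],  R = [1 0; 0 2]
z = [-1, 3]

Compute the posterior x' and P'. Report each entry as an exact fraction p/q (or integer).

x̄ = F·x = [-1, 2, -5]
P̄ = F·P·Fᵀ + Q = [50 -17 46; -17 27 -1; 46 -1 73]
y = z − H·x̄ = [-7, 4]
S = H·P̄·Hᵀ + R = [216 16; 16 377]
K = P̄·Hᵀ·S⁻¹ = [7297/81176 3541/10147; -21859/81176 -530/10147; -22173/81176 3805/10147]
x' = x̄ + K·y = [-18943/81176, 298405/81176, -128909/81176]
P' = (I − K·H)·P̄ = [108751/81176 -269597/81176 239901/81176; -269597/81176 800311/81176 -658823/81176; 239901/81176 -658823/81176 580399/81176]

x' = [-18943/81176, 298405/81176, -128909/81176]
P' = [108751/81176 -269597/81176 239901/81176; -269597/81176 800311/81176 -658823/81176; 239901/81176 -658823/81176 580399/81176]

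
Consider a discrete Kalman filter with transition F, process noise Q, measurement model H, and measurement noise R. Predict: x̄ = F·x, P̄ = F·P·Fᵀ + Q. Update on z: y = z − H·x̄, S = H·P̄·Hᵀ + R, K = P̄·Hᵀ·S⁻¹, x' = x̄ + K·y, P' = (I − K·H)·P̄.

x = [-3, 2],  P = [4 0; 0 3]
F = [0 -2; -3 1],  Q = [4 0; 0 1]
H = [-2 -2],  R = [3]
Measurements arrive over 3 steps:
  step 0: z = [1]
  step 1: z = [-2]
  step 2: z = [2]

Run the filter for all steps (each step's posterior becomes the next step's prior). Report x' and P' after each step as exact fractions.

step 0: x' = [-1016/179, 949/179], P' = [2464/179 -2434/179; -2434/179 2536/179]
step 1: x' = [-94118/44549, 144427/44549], P' = [966004/44549 -992452/44549; -992452/44549 1051909/44549]
step 2: x' = [-44797906/16189559, 29155775/16189559], P' = [382721128/16189559 -393739222/16189559; -393739222/16189559 416799250/16189559]

step 0: x̄ = F·x = [-4, 11]
step 0: P̄ = F·P·Fᵀ + Q = [16 -6; -6 40]
step 0: y = z − H·x̄ = [15]
step 0: S = H·P̄·Hᵀ + R = [179]
step 0: K = P̄·Hᵀ·S⁻¹ = [-20/179; -68/179]
step 0: x' = x̄ + K·y = [-1016/179, 949/179]
step 0: P' = (I − K·H)·P̄ = [2464/179 -2434/179; -2434/179 2536/179]
step 1: x̄ = F·x = [-1898/179, 3997/179]
step 1: P̄ = F·P·Fᵀ + Q = [10860/179 -19676/179; -19676/179 39495/179]
step 1: y = z − H·x̄ = [3840/179]
step 1: S = H·P̄·Hᵀ + R = [44549/179]
step 1: K = P̄·Hᵀ·S⁻¹ = [17632/44549; -39638/44549]
step 1: x' = x̄ + K·y = [-94118/44549, 144427/44549]
step 1: P' = (I − K·H)·P̄ = [966004/44549 -992452/44549; -992452/44549 1051909/44549]
step 2: x̄ = F·x = [-288854/44549, 426781/44549]
step 2: P̄ = F·P·Fᵀ + Q = [4385832/44549 -8058530/44549; -8058530/44549 15745206/44549]
step 2: y = z − H·x̄ = [364952/44549]
step 2: S = H·P̄·Hᵀ + R = [16189559/44549]
step 2: K = P̄·Hᵀ·S⁻¹ = [7345396/16189559; -15373352/16189559]
step 2: x' = x̄ + K·y = [-44797906/16189559, 29155775/16189559]
step 2: P' = (I − K·H)·P̄ = [382721128/16189559 -393739222/16189559; -393739222/16189559 416799250/16189559]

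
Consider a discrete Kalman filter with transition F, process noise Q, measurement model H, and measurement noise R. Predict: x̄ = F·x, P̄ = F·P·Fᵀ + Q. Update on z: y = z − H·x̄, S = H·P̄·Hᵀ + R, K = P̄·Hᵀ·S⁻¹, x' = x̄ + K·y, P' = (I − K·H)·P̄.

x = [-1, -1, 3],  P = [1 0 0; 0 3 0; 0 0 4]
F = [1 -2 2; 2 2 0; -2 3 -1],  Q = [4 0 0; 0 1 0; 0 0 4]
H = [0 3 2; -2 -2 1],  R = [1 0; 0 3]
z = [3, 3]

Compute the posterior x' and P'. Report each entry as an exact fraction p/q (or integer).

x̄ = F·x = [7, -4, -4]
P̄ = F·P·Fᵀ + Q = [33 -10 -28; -10 17 14; -28 14 39]
y = z − H·x̄ = [23, 13]
S = H·P̄·Hᵀ + R = [478 134; 134 218]
K = P̄·Hᵀ·S⁻¹ = [-1104/10781 -2981/10781; 8611/43124 -5293/43124; 8591/43124 7973/43124]
x' = x̄ + K·y = [11322/10781, -10813/10781, 64373/21562]
P' = (I − K·H)·P̄ = [40235/10781 -20594/10781 30339/10781; -20594/10781 52839/43124 -74953/43124; 30339/10781 -74953/43124 116725/43124]

x' = [11322/10781, -10813/10781, 64373/21562]
P' = [40235/10781 -20594/10781 30339/10781; -20594/10781 52839/43124 -74953/43124; 30339/10781 -74953/43124 116725/43124]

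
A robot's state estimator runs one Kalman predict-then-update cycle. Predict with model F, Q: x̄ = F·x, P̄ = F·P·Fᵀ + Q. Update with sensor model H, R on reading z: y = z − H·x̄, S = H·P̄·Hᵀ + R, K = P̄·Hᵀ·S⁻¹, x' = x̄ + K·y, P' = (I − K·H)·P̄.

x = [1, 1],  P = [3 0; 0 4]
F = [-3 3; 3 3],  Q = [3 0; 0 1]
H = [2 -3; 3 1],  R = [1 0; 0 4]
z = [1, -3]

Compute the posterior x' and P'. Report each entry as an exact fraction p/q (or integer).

x̄ = F·x = [0, 6]
P̄ = F·P·Fᵀ + Q = [66 9; 9 64]
y = z − H·x̄ = [19, -9]
S = H·P̄·Hᵀ + R = [733 141; 141 716]
K = P̄·Hᵀ·S⁻¹ = [45993/504947 136926/504947; -137415/504947 91237/504947]
x' = x̄ + K·y = [-358467/504947, -402336/504947]
P' = (I − K·H)·P̄ = [153555/504947 87039/504947; 87039/504947 103831/504947]

x' = [-358467/504947, -402336/504947]
P' = [153555/504947 87039/504947; 87039/504947 103831/504947]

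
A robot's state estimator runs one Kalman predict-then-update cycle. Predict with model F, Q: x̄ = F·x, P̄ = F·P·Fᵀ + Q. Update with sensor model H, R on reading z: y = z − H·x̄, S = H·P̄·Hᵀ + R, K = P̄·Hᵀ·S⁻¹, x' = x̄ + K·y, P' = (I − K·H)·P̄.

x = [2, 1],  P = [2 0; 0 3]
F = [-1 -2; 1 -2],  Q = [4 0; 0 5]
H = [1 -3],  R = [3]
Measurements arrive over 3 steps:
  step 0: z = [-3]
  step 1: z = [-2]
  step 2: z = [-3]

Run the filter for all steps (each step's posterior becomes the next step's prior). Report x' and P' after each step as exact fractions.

step 0: x' = [-45/11, -47/132], P' = [186/11 63/11; 63/11 299/132]
step 1: x' = [-7451/2896, -1665/5792], P' = [28383/1448 17661/2896; 17661/2896 12831/5792]
step 2: x' = [-13641/6482, 71429/298172], P' = [59385/3241 18393/3241; 18393/3241 154750/74543]

step 0: x̄ = F·x = [-4, 0]
step 0: P̄ = F·P·Fᵀ + Q = [18 10; 10 19]
step 0: y = z − H·x̄ = [1]
step 0: S = H·P̄·Hᵀ + R = [132]
step 0: K = P̄·Hᵀ·S⁻¹ = [-1/11; -47/132]
step 0: x' = x̄ + K·y = [-45/11, -47/132]
step 0: P' = (I − K·H)·P̄ = [186/11 63/11; 63/11 299/132]
step 1: x̄ = F·x = [317/66, -223/66]
step 1: P̄ = F·P·Fᵀ + Q = [1745/33 -259/33; -259/33 266/33]
step 1: y = z − H·x̄ = [-559/33]
step 1: S = H·P̄·Hᵀ + R = [5792/33]
step 1: K = P̄·Hᵀ·S⁻¹ = [1261/2896; -1057/5792]
step 1: x' = x̄ + K·y = [-7451/2896, -1665/5792]
step 1: P' = (I − K·H)·P̄ = [28383/1448 17661/2896; 17661/2896 12831/5792]
step 2: x̄ = F·x = [2279/724, -2893/1448]
step 2: P̄ = F·P·Fᵀ + Q = [10291/181 -1944/181; -1944/181 3283/362]
step 2: y = z − H·x̄ = [-17581/1448]
step 2: S = H·P̄·Hᵀ + R = [74543/362]
step 2: K = P̄·Hᵀ·S⁻¹ = [1402/3241; -13737/74543]
step 2: x' = x̄ + K·y = [-13641/6482, 71429/298172]
step 2: P' = (I − K·H)·P̄ = [59385/3241 18393/3241; 18393/3241 154750/74543]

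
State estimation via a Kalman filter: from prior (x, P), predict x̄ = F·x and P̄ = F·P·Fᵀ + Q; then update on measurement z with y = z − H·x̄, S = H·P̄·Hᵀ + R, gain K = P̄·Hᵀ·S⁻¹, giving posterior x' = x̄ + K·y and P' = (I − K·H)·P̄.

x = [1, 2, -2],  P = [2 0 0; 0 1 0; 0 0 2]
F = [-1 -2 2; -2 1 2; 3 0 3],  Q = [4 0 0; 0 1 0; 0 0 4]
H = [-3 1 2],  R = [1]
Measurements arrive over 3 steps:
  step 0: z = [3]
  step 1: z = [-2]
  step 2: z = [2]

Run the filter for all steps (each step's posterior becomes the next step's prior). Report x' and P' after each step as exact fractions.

step 0: x' = [-1433/209, -668/209, -1495/209], P' = [2738/209 1706/209 3238/209; 1706/209 3618/209 744/209; 3238/209 744/209 4516/209]
step 1: x' = [-2137767/309739, 761815/619478, -3711163/309739], P' = [31024682/309739 4690022/309739 44181064/309739; 4690022/309739 2394113/619478 6445907/309739; 44181064/309739 6445907/309739 63104928/309739]
step 2: x' = [-78336980957/7450376297, -22023164260/7450376297, -99063852829/7450376297], P' = [237363494946/7450376297 40636134328/7450376297 336238087910/7450376297; 40636134328/7450376297 18586146665/7450376297 52000006456/7450376297; 336238087910/7450376297 52000006456/7450376297 480816497676/7450376297]

step 0: x̄ = F·x = [-9, -4, -3]
step 0: P̄ = F·P·Fᵀ + Q = [18 10 6; 10 18 0; 6 0 40]
step 0: y = z − H·x̄ = [-14]
step 0: S = H·P̄·Hᵀ + R = [209]
step 0: K = P̄·Hᵀ·S⁻¹ = [-32/209; -12/209; 62/209]
step 0: x' = x̄ + K·y = [-1433/209, -668/209, -1495/209]
step 0: P' = (I − K·H)·P̄ = [2738/209 1706/209 3238/209; 1706/209 3618/209 744/209; 3238/209 744/209 4516/209]
step 1: x̄ = F·x = [-221/209, -72/19, -8784/209]
step 1: P̄ = F·P·Fᵀ + Q = [24030/209 46/19 13896/209; 46/19 281/19 1638/19; 13896/209 1638/19 124406/209]
step 1: y = z − H·x̄ = [17279/209]
step 1: S = H·P̄·Hᵀ + R = [619478/209]
step 1: K = P̄·Hᵀ·S⁻¹ = [-21896/309739; 37609/619478; 112571/309739]
step 1: x' = x̄ + K·y = [-2137767/309739, 761815/619478, -3711163/309739]
step 1: P' = (I − K·H)·P̄ = [31024682/309739 4690022/309739 44181064/309739; 4690022/309739 2394113/619478 6445907/309739; 44181064/309739 6445907/309739 63104928/309739]
step 2: x̄ = F·x = [-6046374/309739, -5531769/619478, -17546790/309739]
step 2: P̄ = F·P·Fᵀ + Q = [79940152/309739 48166831/309739 351283140/309739; 48166831/309739 63200527/619478 225889263/309739; 351283140/309739 225889263/309739 1643664598/309739]
step 2: y = z − H·x̄ = [40679641/619478]
step 2: S = H·P̄·Hᵀ + R = [7450376297/619478]
step 2: K = P̄·Hᵀ·S⁻¹ = [1021825310/7450376297; 677756593/7450376297; 4918738078/7450376297]
step 2: x' = x̄ + K·y = [-78336980957/7450376297, -22023164260/7450376297, -99063852829/7450376297]
step 2: P' = (I − K·H)·P̄ = [237363494946/7450376297 40636134328/7450376297 336238087910/7450376297; 40636134328/7450376297 18586146665/7450376297 52000006456/7450376297; 336238087910/7450376297 52000006456/7450376297 480816497676/7450376297]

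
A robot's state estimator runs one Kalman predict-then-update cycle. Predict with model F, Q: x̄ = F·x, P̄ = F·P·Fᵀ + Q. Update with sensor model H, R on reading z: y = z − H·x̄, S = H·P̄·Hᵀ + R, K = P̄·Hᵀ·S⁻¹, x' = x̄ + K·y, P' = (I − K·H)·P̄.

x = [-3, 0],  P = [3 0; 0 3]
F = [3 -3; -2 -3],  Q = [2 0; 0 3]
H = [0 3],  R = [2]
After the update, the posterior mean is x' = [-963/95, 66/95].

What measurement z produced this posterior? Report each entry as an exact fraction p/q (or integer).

z = [2]

x̄ = F·x = [-9, 6]
P̄ = F·P·Fᵀ + Q = [56 9; 9 42]
S = H·P̄·Hᵀ + R = [380]
K = P̄·Hᵀ·S⁻¹ = [27/380; 63/190]
x' − x̄ = [-108/95, -504/95] = K·y
y = (KᵀK)⁻¹·Kᵀ·(x' − x̄) = [-16]
z = y + H·x̄ = [-16] + [18] = [2]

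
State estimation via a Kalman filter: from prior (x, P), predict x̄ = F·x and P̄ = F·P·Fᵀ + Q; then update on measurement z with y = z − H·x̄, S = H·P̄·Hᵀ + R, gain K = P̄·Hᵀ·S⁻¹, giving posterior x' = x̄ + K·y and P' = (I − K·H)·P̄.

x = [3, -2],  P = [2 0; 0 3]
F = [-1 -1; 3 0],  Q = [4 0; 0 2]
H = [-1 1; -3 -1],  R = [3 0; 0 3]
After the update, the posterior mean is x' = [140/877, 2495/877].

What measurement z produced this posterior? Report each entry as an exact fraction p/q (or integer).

x̄ = F·x = [-1, 9]
P̄ = F·P·Fᵀ + Q = [9 -6; -6 20]
S = H·P̄·Hᵀ + R = [44 19; 19 68]
K = P̄·Hᵀ·S⁻¹ = [-207/877 -213/877; 602/877 -194/877]
x' − x̄ = [1017/877, -5398/877] = K·y
y = (KᵀK)⁻¹·Kᵀ·(x' − x̄) = [-8, 3]
z = y + H·x̄ = [-8, 3] + [10, -6] = [2, -3]

z = [2, -3]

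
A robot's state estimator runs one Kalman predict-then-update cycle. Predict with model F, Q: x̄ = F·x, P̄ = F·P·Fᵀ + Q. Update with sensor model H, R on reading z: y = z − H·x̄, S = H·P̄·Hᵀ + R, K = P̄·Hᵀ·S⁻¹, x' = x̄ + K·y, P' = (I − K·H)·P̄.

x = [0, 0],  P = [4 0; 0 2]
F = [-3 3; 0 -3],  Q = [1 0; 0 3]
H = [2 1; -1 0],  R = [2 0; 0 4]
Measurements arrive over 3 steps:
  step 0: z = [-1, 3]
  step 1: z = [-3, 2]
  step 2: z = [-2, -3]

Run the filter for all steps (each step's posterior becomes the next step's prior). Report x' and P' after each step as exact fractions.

step 0: x' = [-3191/1625, 4323/1625], P' = [3764/1625 -6792/1625; -6792/1625 15126/1625]
step 1: x' = [-10394258/4267177, 9265965/4267177], P' = [8576308/4267177 -14028456/4267177; -14028456/4267177 29141382/4267177]
step 2: x' = [-8614813/8709738713, -6431798658/8709738713], P' = [17007778292/8709738713 -27583967400/8709738713; -27583967400/8709738713 57271004646/8709738713]

step 0: x̄ = F·x = [0, 0]
step 0: P̄ = F·P·Fᵀ + Q = [55 -18; -18 21]
step 0: y = z − H·x̄ = [-1, 3]
step 0: S = H·P̄·Hᵀ + R = [171 -92; -92 59]
step 0: K = P̄·Hᵀ·S⁻¹ = [368/1625 -941/1625; 771/1625 1698/1625]
step 0: x' = x̄ + K·y = [-3191/1625, 4323/1625]
step 0: P' = (I − K·H)·P̄ = [3764/1625 -6792/1625; -6792/1625 15126/1625]
step 1: x̄ = F·x = [1734/125, -12969/1625]
step 1: P̄ = F·P·Fᵀ + Q = [22607/125 -15174/125; -15174/125 141009/1625]
step 1: y = z − H·x̄ = [-7398/325, 1984/125]
step 1: S = H·P̄·Hᵀ + R = [21231/65 -6008/25; -6008/25 23107/125]
step 1: K = P̄·Hᵀ·S⁻¹ = [1562080/4267177 -2144077/4267177; 542235/4267177 3507114/4267177]
step 1: x' = x̄ + K·y = [-10394258/4267177, 9265965/4267177]
step 1: P' = (I − K·H)·P̄ = [8576308/4267177 -14028456/4267177; -14028456/4267177 29141382/4267177]
step 2: x̄ = F·x = [58980669/4267177, -27797895/4267177]
step 2: P̄ = F·P·Fᵀ + Q = [596238595/4267177 -388528542/4267177; -388528542/4267177 275073969/4267177]
step 2: y = z − H·x̄ = [-98697797/4267177, 46179138/4267177]
step 2: S = H·P̄·Hᵀ + R = [1114448535/4267177 -803948648/4267177; -803948648/4267177 613307303/4267177]
step 2: K = P̄·Hᵀ·S⁻¹ = [3215794592/8709738713 -4251944573/8709738713; 1051534923/8709738713 6895991850/8709738713]
step 2: x' = x̄ + K·y = [-8614813/8709738713, -6431798658/8709738713]
step 2: P' = (I − K·H)·P̄ = [17007778292/8709738713 -27583967400/8709738713; -27583967400/8709738713 57271004646/8709738713]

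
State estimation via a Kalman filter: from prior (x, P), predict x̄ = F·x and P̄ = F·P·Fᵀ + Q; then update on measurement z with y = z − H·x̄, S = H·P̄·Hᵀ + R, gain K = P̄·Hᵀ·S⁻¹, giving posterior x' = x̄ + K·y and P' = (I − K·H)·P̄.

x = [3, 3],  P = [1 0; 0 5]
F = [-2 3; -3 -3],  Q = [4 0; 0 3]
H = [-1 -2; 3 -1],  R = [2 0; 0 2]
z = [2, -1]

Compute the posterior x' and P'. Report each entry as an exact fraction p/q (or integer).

x̄ = F·x = [3, -18]
P̄ = F·P·Fᵀ + Q = [53 -39; -39 57]
y = z − H·x̄ = [-31, -28]
S = H·P̄·Hᵀ + R = [127 150; 150 770]
K = P̄·Hᵀ·S⁻¹ = [-1045/7529 10698/37645; -3165/7529 -5424/37645]
x' = x̄ + K·y = [-24634/37645, -35163/37645]
P' = (I − K·H)·P̄ = [7606/37645 1422/37645; 1422/37645 15114/37645]

x' = [-24634/37645, -35163/37645]
P' = [7606/37645 1422/37645; 1422/37645 15114/37645]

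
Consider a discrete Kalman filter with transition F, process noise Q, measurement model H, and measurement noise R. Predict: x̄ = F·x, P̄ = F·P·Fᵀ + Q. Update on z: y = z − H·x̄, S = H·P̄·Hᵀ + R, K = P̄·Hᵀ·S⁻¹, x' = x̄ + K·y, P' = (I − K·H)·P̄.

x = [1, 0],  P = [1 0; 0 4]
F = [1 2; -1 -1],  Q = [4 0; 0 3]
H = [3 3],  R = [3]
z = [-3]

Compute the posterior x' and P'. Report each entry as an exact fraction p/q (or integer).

x̄ = F·x = [1, -1]
P̄ = F·P·Fᵀ + Q = [21 -9; -9 8]
y = z − H·x̄ = [-3]
S = H·P̄·Hᵀ + R = [102]
K = P̄·Hᵀ·S⁻¹ = [6/17; -1/34]
x' = x̄ + K·y = [-1/17, -31/34]
P' = (I − K·H)·P̄ = [141/17 -135/17; -135/17 269/34]

x' = [-1/17, -31/34]
P' = [141/17 -135/17; -135/17 269/34]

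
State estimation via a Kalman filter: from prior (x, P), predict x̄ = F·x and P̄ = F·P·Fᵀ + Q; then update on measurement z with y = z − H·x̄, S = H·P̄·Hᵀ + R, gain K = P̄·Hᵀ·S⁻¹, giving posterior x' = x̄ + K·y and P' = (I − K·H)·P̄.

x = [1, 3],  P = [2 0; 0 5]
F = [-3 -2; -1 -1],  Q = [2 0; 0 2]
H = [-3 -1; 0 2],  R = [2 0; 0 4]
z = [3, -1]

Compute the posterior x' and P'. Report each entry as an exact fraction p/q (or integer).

x̄ = F·x = [-9, -4]
P̄ = F·P·Fᵀ + Q = [40 16; 16 9]
y = z − H·x̄ = [-28, 7]
S = H·P̄·Hᵀ + R = [467 -114; -114 40]
K = P̄·Hᵀ·S⁻¹ = [-64/203 -20/203; -57/1421 477/1421]
x' = x̄ + K·y = [-25/29, -107/203]
P' = (I − K·H)·P̄ = [8/29 -40/203; -40/203 954/1421]

x' = [-25/29, -107/203]
P' = [8/29 -40/203; -40/203 954/1421]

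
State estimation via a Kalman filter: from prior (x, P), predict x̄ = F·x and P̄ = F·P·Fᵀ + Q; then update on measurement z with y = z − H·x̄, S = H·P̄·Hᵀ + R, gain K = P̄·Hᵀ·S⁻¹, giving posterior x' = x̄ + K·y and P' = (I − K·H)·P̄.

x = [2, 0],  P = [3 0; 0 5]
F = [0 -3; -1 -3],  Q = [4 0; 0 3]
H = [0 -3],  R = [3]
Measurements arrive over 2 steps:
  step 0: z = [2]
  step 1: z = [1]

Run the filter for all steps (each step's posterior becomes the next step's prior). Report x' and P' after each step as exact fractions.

step 0: x̄ = F·x = [0, -2]
step 0: P̄ = F·P·Fᵀ + Q = [49 45; 45 51]
step 0: y = z − H·x̄ = [-4]
step 0: S = H·P̄·Hᵀ + R = [462]
step 0: K = P̄·Hᵀ·S⁻¹ = [-45/154; -51/154]
step 0: x' = x̄ + K·y = [90/77, -52/77]
step 0: P' = (I − K·H)·P̄ = [1471/154 45/154; 45/154 51/154]
step 1: x̄ = F·x = [156/77, 6/7]
step 1: P̄ = F·P·Fᵀ + Q = [1075/154 27/7; 27/7 121/7]
step 1: y = z − H·x̄ = [25/7]
step 1: S = H·P̄·Hᵀ + R = [1110/7]
step 1: K = P̄·Hᵀ·S⁻¹ = [-27/370; -121/370]
step 1: x' = x̄ + K·y = [1437/814, -23/74]
step 1: P' = (I − K·H)·P̄ = [12487/2035 27/370; 27/370 121/370]

step 0: x' = [90/77, -52/77], P' = [1471/154 45/154; 45/154 51/154]
step 1: x' = [1437/814, -23/74], P' = [12487/2035 27/370; 27/370 121/370]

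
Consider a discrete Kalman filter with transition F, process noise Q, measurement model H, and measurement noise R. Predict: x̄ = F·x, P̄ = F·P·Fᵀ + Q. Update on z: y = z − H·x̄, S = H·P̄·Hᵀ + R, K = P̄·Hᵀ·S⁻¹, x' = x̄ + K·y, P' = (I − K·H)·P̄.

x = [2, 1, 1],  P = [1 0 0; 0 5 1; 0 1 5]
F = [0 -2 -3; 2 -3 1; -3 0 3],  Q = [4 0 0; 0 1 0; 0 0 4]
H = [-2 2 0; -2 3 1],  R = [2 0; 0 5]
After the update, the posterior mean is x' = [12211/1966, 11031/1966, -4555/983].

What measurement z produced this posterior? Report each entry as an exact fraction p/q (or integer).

z = [-2, 1]

x̄ = F·x = [-5, 2, -3]
P̄ = F·P·Fᵀ + Q = [81 22 -51; 22 49 0; -51 0 58]
S = H·P̄·Hᵀ + R = [346 500; 500 768]
K = P̄·Hᵀ·S⁻¹ = [-4281/3932 4069/7864; -2507/3932 4319/7864; -104/983 545/1966]
x' − x̄ = [22041/1966, 7099/1966, -1606/983] = K·y
y = (KᵀK)⁻¹·Kᵀ·(x' − x̄) = [-16, -12]
z = y + H·x̄ = [-16, -12] + [14, 13] = [-2, 1]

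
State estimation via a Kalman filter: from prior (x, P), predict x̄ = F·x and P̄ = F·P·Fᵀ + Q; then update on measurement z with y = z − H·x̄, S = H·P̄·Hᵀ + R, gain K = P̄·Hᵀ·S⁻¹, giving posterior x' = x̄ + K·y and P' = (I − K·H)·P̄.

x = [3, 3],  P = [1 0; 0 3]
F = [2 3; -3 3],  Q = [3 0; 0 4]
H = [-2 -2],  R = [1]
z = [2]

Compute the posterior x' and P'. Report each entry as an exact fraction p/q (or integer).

x̄ = F·x = [15, 0]
P̄ = F·P·Fᵀ + Q = [34 21; 21 40]
y = z − H·x̄ = [32]
S = H·P̄·Hᵀ + R = [465]
K = P̄·Hᵀ·S⁻¹ = [-22/93; -122/465]
x' = x̄ + K·y = [691/93, -3904/465]
P' = (I − K·H)·P̄ = [742/93 -731/93; -731/93 3716/465]

x' = [691/93, -3904/465]
P' = [742/93 -731/93; -731/93 3716/465]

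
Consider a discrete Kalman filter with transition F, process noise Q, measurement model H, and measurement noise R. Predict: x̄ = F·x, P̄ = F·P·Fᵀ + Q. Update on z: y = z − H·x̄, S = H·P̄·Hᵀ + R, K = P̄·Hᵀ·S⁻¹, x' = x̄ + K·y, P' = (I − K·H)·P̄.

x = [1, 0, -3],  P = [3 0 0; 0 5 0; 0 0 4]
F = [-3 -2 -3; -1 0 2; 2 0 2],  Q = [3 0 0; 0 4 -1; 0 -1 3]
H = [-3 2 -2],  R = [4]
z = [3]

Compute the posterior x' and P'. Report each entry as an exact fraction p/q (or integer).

x' = [-960/299, -2215/598, -89/299]
P' = [4906/299 2961/299 -4194/299; 2961/299 8425/598 -302/299; -4194/299 -302/299 5907/299]

x̄ = F·x = [6, -7, -4]
P̄ = F·P·Fᵀ + Q = [86 -15 -42; -15 23 9; -42 9 31]
y = z − H·x̄ = [27]
S = H·P̄·Hᵀ + R = [598]
K = P̄·Hᵀ·S⁻¹ = [-102/299; 73/598; 41/299]
x' = x̄ + K·y = [-960/299, -2215/598, -89/299]
P' = (I − K·H)·P̄ = [4906/299 2961/299 -4194/299; 2961/299 8425/598 -302/299; -4194/299 -302/299 5907/299]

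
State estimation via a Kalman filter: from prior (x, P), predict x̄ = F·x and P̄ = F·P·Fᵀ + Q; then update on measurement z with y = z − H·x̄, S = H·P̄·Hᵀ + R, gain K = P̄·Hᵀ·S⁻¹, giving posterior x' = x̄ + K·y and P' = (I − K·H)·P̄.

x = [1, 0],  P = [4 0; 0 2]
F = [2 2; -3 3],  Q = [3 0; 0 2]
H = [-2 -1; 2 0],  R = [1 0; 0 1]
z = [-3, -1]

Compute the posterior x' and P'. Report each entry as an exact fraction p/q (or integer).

x' = [-824/1899, 21397/5697]
P' = [155/633 -916/1899; -916/1899 11000/5697]

x̄ = F·x = [2, -3]
P̄ = F·P·Fᵀ + Q = [27 -12; -12 56]
y = z − H·x̄ = [-2, -5]
S = H·P̄·Hᵀ + R = [117 -84; -84 109]
K = P̄·Hᵀ·S⁻¹ = [-14/1899 310/633; -5504/5697 -1832/1899]
x' = x̄ + K·y = [-824/1899, 21397/5697]
P' = (I − K·H)·P̄ = [155/633 -916/1899; -916/1899 11000/5697]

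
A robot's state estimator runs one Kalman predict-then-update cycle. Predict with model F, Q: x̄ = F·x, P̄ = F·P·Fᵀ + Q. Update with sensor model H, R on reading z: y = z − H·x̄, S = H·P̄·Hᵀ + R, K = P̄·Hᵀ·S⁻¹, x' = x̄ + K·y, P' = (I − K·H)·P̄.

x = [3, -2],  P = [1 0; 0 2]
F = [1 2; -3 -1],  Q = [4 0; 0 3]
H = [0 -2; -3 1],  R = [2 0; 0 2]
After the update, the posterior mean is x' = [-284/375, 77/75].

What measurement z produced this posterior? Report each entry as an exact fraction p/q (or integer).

z = [-3, 3]

x̄ = F·x = [-1, -7]
P̄ = F·P·Fᵀ + Q = [13 -7; -7 14]
S = H·P̄·Hᵀ + R = [58 -70; -70 175]
K = P̄·Hᵀ·S⁻¹ = [-11/75 -844/2625; -7/15 1/75]
x' − x̄ = [91/375, 602/75] = K·y
y = (KᵀK)⁻¹·Kᵀ·(x' − x̄) = [-17, 7]
z = y + H·x̄ = [-17, 7] + [14, -4] = [-3, 3]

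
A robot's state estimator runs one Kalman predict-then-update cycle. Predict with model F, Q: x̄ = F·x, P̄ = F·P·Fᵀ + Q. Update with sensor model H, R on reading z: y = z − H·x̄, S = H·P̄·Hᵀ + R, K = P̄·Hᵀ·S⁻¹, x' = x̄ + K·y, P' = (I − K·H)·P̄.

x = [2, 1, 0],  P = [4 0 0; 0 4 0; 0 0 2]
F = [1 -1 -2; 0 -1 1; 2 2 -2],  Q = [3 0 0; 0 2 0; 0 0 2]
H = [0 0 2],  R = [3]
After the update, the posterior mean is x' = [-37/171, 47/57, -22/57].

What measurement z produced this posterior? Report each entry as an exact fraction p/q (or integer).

z = [-1]

x̄ = F·x = [1, -1, 6]
P̄ = F·P·Fᵀ + Q = [19 0 8; 0 8 -12; 8 -12 42]
S = H·P̄·Hᵀ + R = [171]
K = P̄·Hᵀ·S⁻¹ = [16/171; -8/57; 28/57]
x' − x̄ = [-208/171, 104/57, -364/57] = K·y
y = (KᵀK)⁻¹·Kᵀ·(x' − x̄) = [-13]
z = y + H·x̄ = [-13] + [12] = [-1]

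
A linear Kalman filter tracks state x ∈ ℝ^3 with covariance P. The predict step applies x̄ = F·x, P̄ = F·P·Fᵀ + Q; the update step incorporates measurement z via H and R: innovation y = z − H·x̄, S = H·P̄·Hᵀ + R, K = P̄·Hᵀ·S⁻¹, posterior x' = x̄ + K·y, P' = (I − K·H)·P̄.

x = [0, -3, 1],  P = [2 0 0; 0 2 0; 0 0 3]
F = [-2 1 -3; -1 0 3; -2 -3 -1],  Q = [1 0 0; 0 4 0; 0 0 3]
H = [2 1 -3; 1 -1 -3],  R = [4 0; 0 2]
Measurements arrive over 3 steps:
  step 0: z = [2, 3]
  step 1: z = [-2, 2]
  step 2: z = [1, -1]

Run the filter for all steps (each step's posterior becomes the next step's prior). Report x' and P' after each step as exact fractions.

step 0: x̄ = F·x = [-6, 3, 8]
step 0: P̄ = F·P·Fᵀ + Q = [38 -23 11; -23 33 -5; 11 -5 32]
step 0: y = z − H·x̄ = [35, 36]
step 0: S = H·P̄·Hᵀ + R = [283 255; 255 311]
step 0: K = P̄·Hᵀ·S⁻¹ = [-230/5747 706/5747; 11077/22988 -12113/22988; -4169/22988 -2495/22988]
step 0: x' = x̄ + K·y = [-17116/5747, 20591/22988, -51831/22988]
step 0: P' = (I − K·H)·P̄ = [203218/5747 -102775/5747 101527/5747; -102775/5747 239817/22988 -208897/22988; 101527/5747 -208897/22988 206665/22988]
step 1: x̄ = F·x = [11179/821, -87029/22988, 63493/11494]
step 1: P̄ = F·P·Fᵀ + Q = [469477/821 -59577/821 110190/821; -59577/821 328161/22988 -189009/11494; 110190/821 -189009/11494 280830/5747]
step 1: y = z − H·x̄ = [-204013/22988, 26893/22988]
step 1: S = H·P̄·Hᵀ + R = [21683061/22988 9972707/22988; 9972707/22988 6185657/22988]
step 1: K = P̄·Hᵀ·S⁻¹ = [1723884391/1508138731 -1424300525/1508138731; -130216851/1508138731 -290628/1508138731; 611385276/1508138731 -962927502/1508138731]
step 1: x' = x̄ + K·y = [3569992178/1508138731, -4554275755/1508138731, 1778578009/1508138731]
step 1: P' = (I − K·H)·P̄ = [54394021250/1508138731 -22324941318/1508138731 26522521206/1508138731; -22324941318/1508138731 10902327585/1508138731 -11075562549/1508138731; 26522521206/1508138731 -11075562549/1508138731 13174646253/1508138731]
step 2: x̄ = F·x = [-17029994138/1508138731, 1765741849/1508138731, 4744264900/1508138731]
step 2: P̄ = F·P·Fᵀ + Q = [822581762631/1508138731 -100253083724/1508138731 258668944988/1508138731; -100253083724/1508138731 19863265215/1508138731 -30643263302/1508138731; 258668944988/1508138731 -30643263302/1508138731 105133509425/1508138731]
step 2: y = z − H·x̄ = [539721122/16945379, 31520391956/1508138731]
step 2: S = H·P̄·Hᵀ + R = [10575779332/16945379 3862184536/16945379; 3862184536/16945379 256295807841/1508138731]
step 2: K = P̄·Hᵀ·S⁻¹ = [48601937642185/40806467997046 -20902851608647/20403233998523; -8651795684525/81612935994092 656987107051/20403233998523; 35056067373829/81612935994092 -13830816844649/20403233998523]
step 2: x' = x̄ + K·y = [106733136443189/20403233998523, -62543722577189/40806467997046, 108513497548663/40806467997046]
step 2: P' = (I − K·H)·P̄ = [774033400377045/20403233998523 -635023821875381/40806467997046 755567343021353/40806467997046; -635023821875381/40806467997046 615092282078127/81612935994092 -630131940895099/81612935994092; 755567343021353/40806467997046 -630131940895099/81612935994092 750637720564999/81612935994092]

step 0: x' = [-17116/5747, 20591/22988, -51831/22988], P' = [203218/5747 -102775/5747 101527/5747; -102775/5747 239817/22988 -208897/22988; 101527/5747 -208897/22988 206665/22988]
step 1: x' = [3569992178/1508138731, -4554275755/1508138731, 1778578009/1508138731], P' = [54394021250/1508138731 -22324941318/1508138731 26522521206/1508138731; -22324941318/1508138731 10902327585/1508138731 -11075562549/1508138731; 26522521206/1508138731 -11075562549/1508138731 13174646253/1508138731]
step 2: x' = [106733136443189/20403233998523, -62543722577189/40806467997046, 108513497548663/40806467997046], P' = [774033400377045/20403233998523 -635023821875381/40806467997046 755567343021353/40806467997046; -635023821875381/40806467997046 615092282078127/81612935994092 -630131940895099/81612935994092; 755567343021353/40806467997046 -630131940895099/81612935994092 750637720564999/81612935994092]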